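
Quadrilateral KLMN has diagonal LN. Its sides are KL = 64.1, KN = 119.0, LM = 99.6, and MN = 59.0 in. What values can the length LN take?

54.9 < LN < 158.6

From triangle KLN: |64.1 − 119.0| < LN < 64.1 + 119.0, i.e. 54.9 < LN < 183.1.
From triangle MLN: 40.6 < LN < 158.6.
Both must hold, so LN lies in the intersection.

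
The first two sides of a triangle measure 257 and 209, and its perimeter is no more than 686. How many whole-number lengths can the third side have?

172

Triangle inequality: 48 < x < 466. Perimeter ≤ 686 gives x ≤ 686 − 257 − 209 = 220.
So 48 < x ≤ 220; integers 49 through 220: 172 values.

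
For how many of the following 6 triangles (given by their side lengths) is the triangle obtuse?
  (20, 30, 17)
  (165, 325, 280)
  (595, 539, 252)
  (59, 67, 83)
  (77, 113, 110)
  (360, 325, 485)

(20,30,17): 17²+20² = 689 < 900 = 30² → obtuse
(165,325,280): 165²+280² = 105625 = 325² → right
(595,539,252): 252²+539² = 354025 = 595² → right
(59,67,83): 59²+67² = 7970 > 6889 = 83² → acute
(77,113,110): 77²+110² = 18029 > 12769 = 113² → acute
(360,325,485): 325²+360² = 235225 = 485² → right
1 of the 6 is obtuse.

1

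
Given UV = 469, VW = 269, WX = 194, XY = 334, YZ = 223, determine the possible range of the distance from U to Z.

0 ≤ UZ ≤ 1489

The maximum is all hops collinear in one direction: 469 + 269 + 194 + 334 + 223 = 1489.
The longest hop is 469; the others sum to 1020. Since 469 ≤ 1020, the path can fold back on itself completely, so the minimum distance is 0.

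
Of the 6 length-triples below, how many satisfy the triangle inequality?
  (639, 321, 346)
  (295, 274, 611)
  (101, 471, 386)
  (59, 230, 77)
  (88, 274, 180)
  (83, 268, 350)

3

(321,346,639): 321+346 > 639 → valid
(274,295,611): 274+295 ≤ 611 → not valid
(101,386,471): 101+386 > 471 → valid
(59,77,230): 59+77 ≤ 230 → not valid
(88,180,274): 88+180 ≤ 274 → not valid
(83,268,350): 83+268 > 350 → valid
3 of the 6 triples form a triangle.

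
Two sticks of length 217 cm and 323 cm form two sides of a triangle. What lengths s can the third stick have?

106 < s < 540

By the triangle inequality, s must be less than 217 + 323 = 540 and greater than |217 − 323| = 106.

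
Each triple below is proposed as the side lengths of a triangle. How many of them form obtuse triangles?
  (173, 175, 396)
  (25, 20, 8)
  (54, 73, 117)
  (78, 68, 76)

(173,175,396): 173+175 ≤ 396, not a triangle
(25,20,8): 8²+20² = 464 < 625 = 25² → obtuse
(54,73,117): 54²+73² = 8245 < 13689 = 117² → obtuse
(78,68,76): 68²+76² = 10400 > 6084 = 78² → acute
2 of the 4 are obtuse.

2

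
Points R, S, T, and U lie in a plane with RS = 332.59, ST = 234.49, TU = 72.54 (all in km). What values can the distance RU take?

The maximum is all hops collinear in one direction: 332.59 + 234.49 + 72.54 = 639.62.
The longest hop is 332.59; the others sum to 307.03. Folding the others back against it leaves at least 332.59 − 307.03 = 25.56.

25.56 ≤ RU ≤ 639.62 km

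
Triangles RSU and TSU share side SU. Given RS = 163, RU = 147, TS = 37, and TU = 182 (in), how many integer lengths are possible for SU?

73

From triangle RSU: 16 < SU < 310.
From triangle TSU: 145 < SU < 219.
Intersection: 145 < SU < 219, so integers 146 through 218: 73 values.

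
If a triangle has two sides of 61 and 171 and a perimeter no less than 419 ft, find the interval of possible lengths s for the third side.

Triangle inequality alone gives 110 < s < 232.
The perimeter condition gives s ≥ 419 − 61 − 171 = 187.
Intersecting the two: 187 ≤ s < 232.

187 ≤ s < 232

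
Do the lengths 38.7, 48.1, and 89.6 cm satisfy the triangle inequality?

No

The longest side is 89.6, but the other two sum to only 86.8.
86.8 < 89.6, so the triangle inequality fails.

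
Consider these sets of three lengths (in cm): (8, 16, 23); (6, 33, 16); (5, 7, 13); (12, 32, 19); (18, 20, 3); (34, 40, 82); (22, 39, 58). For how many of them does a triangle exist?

3

(8,16,23): 8+16 > 23 → valid
(6,16,33): 6+16 ≤ 33 → not valid
(5,7,13): 5+7 ≤ 13 → not valid
(12,19,32): 12+19 ≤ 32 → not valid
(3,18,20): 3+18 > 20 → valid
(34,40,82): 34+40 ≤ 82 → not valid
(22,39,58): 22+39 > 58 → valid
3 of the 7 triples form a triangle.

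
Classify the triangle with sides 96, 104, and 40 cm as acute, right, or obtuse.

right

Compare the square of the longest side to the sum of squares of the other two: 40² + 96² = 10816 = 104².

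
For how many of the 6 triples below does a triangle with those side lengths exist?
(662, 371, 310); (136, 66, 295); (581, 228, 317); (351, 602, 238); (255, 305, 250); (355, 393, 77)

(310,371,662): 310+371 > 662 → valid
(66,136,295): 66+136 ≤ 295 → not valid
(228,317,581): 228+317 ≤ 581 → not valid
(238,351,602): 238+351 ≤ 602 → not valid
(250,255,305): 250+255 > 305 → valid
(77,355,393): 77+355 > 393 → valid
3 of the 6 triples form a triangle.

3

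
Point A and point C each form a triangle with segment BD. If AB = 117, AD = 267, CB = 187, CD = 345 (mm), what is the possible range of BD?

158 < BD < 384

From triangle ABD: |117 − 267| < BD < 117 + 267, i.e. 150 < BD < 384.
From triangle CBD: 158 < BD < 532.
Both must hold, so BD lies in the intersection.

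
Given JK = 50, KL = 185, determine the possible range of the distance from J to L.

135 ≤ JL ≤ 235

By the triangle inequality, |50 − 185| ≤ JL ≤ 50 + 185.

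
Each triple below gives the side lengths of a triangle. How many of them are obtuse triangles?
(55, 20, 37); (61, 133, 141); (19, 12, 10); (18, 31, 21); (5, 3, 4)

3

(55,20,37): 20²+37² = 1769 < 3025 = 55² → obtuse
(61,133,141): 61²+133² = 21410 > 19881 = 141² → acute
(19,12,10): 10²+12² = 244 < 361 = 19² → obtuse
(18,31,21): 18²+21² = 765 < 961 = 31² → obtuse
(5,3,4): 3²+4² = 25 = 5² → right
3 of the 5 are obtuse.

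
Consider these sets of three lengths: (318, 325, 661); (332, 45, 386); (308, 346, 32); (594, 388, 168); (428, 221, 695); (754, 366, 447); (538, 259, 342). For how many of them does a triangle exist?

2

(318,325,661): 318+325 ≤ 661 → not valid
(45,332,386): 45+332 ≤ 386 → not valid
(32,308,346): 32+308 ≤ 346 → not valid
(168,388,594): 168+388 ≤ 594 → not valid
(221,428,695): 221+428 ≤ 695 → not valid
(366,447,754): 366+447 > 754 → valid
(259,342,538): 259+342 > 538 → valid
2 of the 7 triples form a triangle.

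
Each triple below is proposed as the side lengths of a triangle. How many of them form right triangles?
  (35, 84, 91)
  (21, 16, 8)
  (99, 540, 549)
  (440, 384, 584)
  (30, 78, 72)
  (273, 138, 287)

4

(35,84,91): 35²+84² = 8281 = 91² → right
(21,16,8): 8²+16² = 320 < 441 = 21² → obtuse
(99,540,549): 99²+540² = 301401 = 549² → right
(440,384,584): 384²+440² = 341056 = 584² → right
(30,78,72): 30²+72² = 6084 = 78² → right
(273,138,287): 138²+273² = 93573 > 82369 = 287² → acute
4 of the 6 are right.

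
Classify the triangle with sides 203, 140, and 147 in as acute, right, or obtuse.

Compare the square of the longest side to the sum of squares of the other two: 140² + 147² = 41209 = 203².

right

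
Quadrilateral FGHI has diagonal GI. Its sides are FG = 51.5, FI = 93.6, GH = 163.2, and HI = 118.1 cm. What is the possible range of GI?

From triangle FGI: |51.5 − 93.6| < GI < 51.5 + 93.6, i.e. 42.1 < GI < 145.1.
From triangle HGI: 45.1 < GI < 281.3.
Both must hold, so GI lies in the intersection.

45.1 < GI < 145.1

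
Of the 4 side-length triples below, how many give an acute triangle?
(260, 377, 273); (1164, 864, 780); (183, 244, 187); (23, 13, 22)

(260,377,273): 260²+273² = 142129 = 377² → right
(1164,864,780): 780²+864² = 1354896 = 1164² → right
(183,244,187): 183²+187² = 68458 > 59536 = 244² → acute
(23,13,22): 13²+22² = 653 > 529 = 23² → acute
2 of the 4 are acute.

2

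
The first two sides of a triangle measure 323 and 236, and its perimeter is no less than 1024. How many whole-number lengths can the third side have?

94

Triangle inequality: 87 < x < 559. Perimeter ≥ 1024 gives x ≥ 1024 − 323 − 236 = 465.
So 465 ≤ x < 559; integers 465 through 558: 94 values.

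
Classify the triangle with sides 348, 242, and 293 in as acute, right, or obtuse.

Compare the square of the longest side to the sum of squares of the other two: 242² + 293² = 144413 > 121104 = 348².

acute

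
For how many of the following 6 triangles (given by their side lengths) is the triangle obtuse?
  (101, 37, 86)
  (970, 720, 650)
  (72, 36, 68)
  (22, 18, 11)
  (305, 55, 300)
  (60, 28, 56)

2

(101,37,86): 37²+86² = 8765 < 10201 = 101² → obtuse
(970,720,650): 650²+720² = 940900 = 970² → right
(72,36,68): 36²+68² = 5920 > 5184 = 72² → acute
(22,18,11): 11²+18² = 445 < 484 = 22² → obtuse
(305,55,300): 55²+300² = 93025 = 305² → right
(60,28,56): 28²+56² = 3920 > 3600 = 60² → acute
2 of the 6 are obtuse.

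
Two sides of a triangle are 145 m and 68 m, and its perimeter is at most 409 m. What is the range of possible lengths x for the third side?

77 < x ≤ 196

Triangle inequality alone gives 77 < x < 213.
The perimeter condition gives x ≤ 409 − 145 − 68 = 196.
Intersecting the two: 77 < x ≤ 196.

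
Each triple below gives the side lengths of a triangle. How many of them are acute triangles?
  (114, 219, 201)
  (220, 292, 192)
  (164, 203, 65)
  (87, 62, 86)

2

(114,219,201): 114²+201² = 53397 > 47961 = 219² → acute
(220,292,192): 192²+220² = 85264 = 292² → right
(164,203,65): 65²+164² = 31121 < 41209 = 203² → obtuse
(87,62,86): 62²+86² = 11240 > 7569 = 87² → acute
2 of the 4 are acute.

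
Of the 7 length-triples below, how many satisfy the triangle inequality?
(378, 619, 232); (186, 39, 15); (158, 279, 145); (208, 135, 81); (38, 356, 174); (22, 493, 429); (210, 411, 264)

(232,378,619): 232+378 ≤ 619 → not valid
(15,39,186): 15+39 ≤ 186 → not valid
(145,158,279): 145+158 > 279 → valid
(81,135,208): 81+135 > 208 → valid
(38,174,356): 38+174 ≤ 356 → not valid
(22,429,493): 22+429 ≤ 493 → not valid
(210,264,411): 210+264 > 411 → valid
3 of the 7 triples form a triangle.

3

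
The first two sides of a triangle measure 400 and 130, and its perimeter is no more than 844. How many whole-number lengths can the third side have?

44

Triangle inequality: 270 < x < 530. Perimeter ≤ 844 gives x ≤ 844 − 400 − 130 = 314.
So 270 < x ≤ 314; integers 271 through 314: 44 values.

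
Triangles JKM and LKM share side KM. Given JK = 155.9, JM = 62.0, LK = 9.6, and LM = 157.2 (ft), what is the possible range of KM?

147.6 < KM < 166.8

From triangle JKM: |155.9 − 62.0| < KM < 155.9 + 62.0, i.e. 93.9 < KM < 217.9.
From triangle LKM: 147.6 < KM < 166.8.
Both must hold, so KM lies in the intersection.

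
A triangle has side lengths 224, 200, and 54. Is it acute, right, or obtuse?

obtuse

Compare the square of the longest side to the sum of squares of the other two: 54² + 200² = 42916 < 50176 = 224².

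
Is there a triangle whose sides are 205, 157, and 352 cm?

The longest side is 352, and the other two sum to 362.
Since 362 > 352, the triangle inequality holds.

Yes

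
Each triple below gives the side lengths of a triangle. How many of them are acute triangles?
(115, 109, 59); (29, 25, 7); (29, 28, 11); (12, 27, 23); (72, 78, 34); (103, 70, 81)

4

(115,109,59): 59²+109² = 15362 > 13225 = 115² → acute
(29,25,7): 7²+25² = 674 < 841 = 29² → obtuse
(29,28,11): 11²+28² = 905 > 841 = 29² → acute
(12,27,23): 12²+23² = 673 < 729 = 27² → obtuse
(72,78,34): 34²+72² = 6340 > 6084 = 78² → acute
(103,70,81): 70²+81² = 11461 > 10609 = 103² → acute
4 of the 6 are acute.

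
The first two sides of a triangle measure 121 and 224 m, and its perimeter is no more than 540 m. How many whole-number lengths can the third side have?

92

Triangle inequality: 103 < x < 345. Perimeter ≤ 540 gives x ≤ 540 − 121 − 224 = 195.
So 103 < x ≤ 195; integers 104 through 195: 92 values.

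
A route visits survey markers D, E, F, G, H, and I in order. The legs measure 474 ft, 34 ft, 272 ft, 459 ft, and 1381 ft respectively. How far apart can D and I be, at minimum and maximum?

142 ≤ DI ≤ 2620 ft

The maximum is all hops collinear in one direction: 474 + 34 + 272 + 459 + 1381 = 2620.
The longest hop is 1381; the others sum to 1239. Folding the others back against it leaves at least 1381 − 1239 = 142.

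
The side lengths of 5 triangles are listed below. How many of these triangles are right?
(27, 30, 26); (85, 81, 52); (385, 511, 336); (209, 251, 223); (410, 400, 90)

(27,30,26): 26²+27² = 1405 > 900 = 30² → acute
(85,81,52): 52²+81² = 9265 > 7225 = 85² → acute
(385,511,336): 336²+385² = 261121 = 511² → right
(209,251,223): 209²+223² = 93410 > 63001 = 251² → acute
(410,400,90): 90²+400² = 168100 = 410² → right
2 of the 5 are right.

2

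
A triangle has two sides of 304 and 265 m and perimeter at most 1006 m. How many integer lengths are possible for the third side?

398

Triangle inequality: 39 < x < 569. Perimeter ≤ 1006 gives x ≤ 1006 − 304 − 265 = 437.
So 39 < x ≤ 437; integers 40 through 437: 398 values.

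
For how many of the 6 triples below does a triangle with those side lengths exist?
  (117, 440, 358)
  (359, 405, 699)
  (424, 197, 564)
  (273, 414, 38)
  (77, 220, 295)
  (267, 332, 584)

(117,358,440): 117+358 > 440 → valid
(359,405,699): 359+405 > 699 → valid
(197,424,564): 197+424 > 564 → valid
(38,273,414): 38+273 ≤ 414 → not valid
(77,220,295): 77+220 > 295 → valid
(267,332,584): 267+332 > 584 → valid
5 of the 6 triples form a triangle.

5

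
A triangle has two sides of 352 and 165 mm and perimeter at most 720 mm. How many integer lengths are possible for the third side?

16

Triangle inequality: 187 < x < 517. Perimeter ≤ 720 gives x ≤ 720 − 352 − 165 = 203.
So 187 < x ≤ 203; integers 188 through 203: 16 values.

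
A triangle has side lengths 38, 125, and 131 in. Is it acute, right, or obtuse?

obtuse

Compare the square of the longest side to the sum of squares of the other two: 38² + 125² = 17069 < 17161 = 131².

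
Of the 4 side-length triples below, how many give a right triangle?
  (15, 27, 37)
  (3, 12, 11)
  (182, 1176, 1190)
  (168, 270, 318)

(15,27,37): 15²+27² = 954 < 1369 = 37² → obtuse
(3,12,11): 3²+11² = 130 < 144 = 12² → obtuse
(182,1176,1190): 182²+1176² = 1416100 = 1190² → right
(168,270,318): 168²+270² = 101124 = 318² → right
2 of the 4 are right.

2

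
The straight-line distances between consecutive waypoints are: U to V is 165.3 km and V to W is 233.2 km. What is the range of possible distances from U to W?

67.9 ≤ UW ≤ 398.5 km

By the triangle inequality, |165.3 − 233.2| ≤ UW ≤ 165.3 + 233.2.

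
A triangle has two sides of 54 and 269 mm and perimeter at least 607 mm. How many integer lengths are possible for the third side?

Triangle inequality: 215 < x < 323. Perimeter ≥ 607 gives x ≥ 607 − 54 − 269 = 284.
So 284 ≤ x < 323; integers 284 through 322: 39 values.

39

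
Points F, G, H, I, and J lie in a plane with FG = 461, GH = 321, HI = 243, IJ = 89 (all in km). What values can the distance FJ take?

The maximum is all hops collinear in one direction: 461 + 321 + 243 + 89 = 1114.
The longest hop is 461; the others sum to 653. Since 461 ≤ 653, the path can fold back on itself completely, so the minimum distance is 0.

0 ≤ FJ ≤ 1114 km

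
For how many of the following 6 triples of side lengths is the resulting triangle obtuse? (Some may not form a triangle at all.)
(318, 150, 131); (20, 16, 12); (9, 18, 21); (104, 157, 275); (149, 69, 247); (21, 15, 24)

1

(318,150,131): 131+150 ≤ 318, not a triangle
(20,16,12): 12²+16² = 400 = 20² → right
(9,18,21): 9²+18² = 405 < 441 = 21² → obtuse
(104,157,275): 104+157 ≤ 275, not a triangle
(149,69,247): 69+149 ≤ 247, not a triangle
(21,15,24): 15²+21² = 666 > 576 = 24² → acute
1 of the 6 is obtuse.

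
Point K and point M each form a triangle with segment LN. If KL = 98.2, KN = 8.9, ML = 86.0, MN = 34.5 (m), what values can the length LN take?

From triangle KLN: |98.2 − 8.9| < LN < 98.2 + 8.9, i.e. 89.3 < LN < 107.1.
From triangle MLN: 51.5 < LN < 120.5.
Both must hold, so LN lies in the intersection.

89.3 < LN < 107.1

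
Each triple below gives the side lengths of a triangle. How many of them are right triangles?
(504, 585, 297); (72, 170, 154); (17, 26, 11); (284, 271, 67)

(504,585,297): 297²+504² = 342225 = 585² → right
(72,170,154): 72²+154² = 28900 = 170² → right
(17,26,11): 11²+17² = 410 < 676 = 26² → obtuse
(284,271,67): 67²+271² = 77930 < 80656 = 284² → obtuse
2 of the 4 are right.

2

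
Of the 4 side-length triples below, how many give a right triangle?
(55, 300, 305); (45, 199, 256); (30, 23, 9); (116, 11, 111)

(55,300,305): 55²+300² = 93025 = 305² → right
(45,199,256): 45+199 ≤ 256, not a triangle
(30,23,9): 9²+23² = 610 < 900 = 30² → obtuse
(116,11,111): 11²+111² = 12442 < 13456 = 116² → obtuse
1 of the 4 is right.

1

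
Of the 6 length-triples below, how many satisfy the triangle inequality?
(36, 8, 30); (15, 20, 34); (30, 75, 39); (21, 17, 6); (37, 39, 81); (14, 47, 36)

(8,30,36): 8+30 > 36 → valid
(15,20,34): 15+20 > 34 → valid
(30,39,75): 30+39 ≤ 75 → not valid
(6,17,21): 6+17 > 21 → valid
(37,39,81): 37+39 ≤ 81 → not valid
(14,36,47): 14+36 > 47 → valid
4 of the 6 triples form a triangle.

4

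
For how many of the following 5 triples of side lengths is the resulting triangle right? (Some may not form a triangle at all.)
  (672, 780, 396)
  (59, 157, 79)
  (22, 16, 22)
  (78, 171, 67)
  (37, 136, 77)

1

(672,780,396): 396²+672² = 608400 = 780² → right
(59,157,79): 59+79 ≤ 157, not a triangle
(22,16,22): 16²+22² = 740 > 484 = 22² → acute
(78,171,67): 67+78 ≤ 171, not a triangle
(37,136,77): 37+77 ≤ 136, not a triangle
1 of the 5 is right.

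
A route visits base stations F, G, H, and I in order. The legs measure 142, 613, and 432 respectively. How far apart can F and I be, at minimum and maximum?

39 ≤ FI ≤ 1187

The maximum is all hops collinear in one direction: 142 + 613 + 432 = 1187.
The longest hop is 613; the others sum to 574. Folding the others back against it leaves at least 613 − 574 = 39.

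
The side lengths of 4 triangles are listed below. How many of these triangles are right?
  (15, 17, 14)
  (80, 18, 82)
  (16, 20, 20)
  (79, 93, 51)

1

(15,17,14): 14²+15² = 421 > 289 = 17² → acute
(80,18,82): 18²+80² = 6724 = 82² → right
(16,20,20): 16²+20² = 656 > 400 = 20² → acute
(79,93,51): 51²+79² = 8842 > 8649 = 93² → acute
1 of the 4 is right.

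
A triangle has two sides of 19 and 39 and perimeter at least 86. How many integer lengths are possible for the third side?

30

Triangle inequality: 20 < x < 58. Perimeter ≥ 86 gives x ≥ 86 − 19 − 39 = 28.
So 28 ≤ x < 58; integers 28 through 57: 30 values.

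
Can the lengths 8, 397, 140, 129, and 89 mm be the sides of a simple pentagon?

For a pentagon, each side must be shorter than the sum of the others.
Here the longest side is 397, but the remaining 4 sides sum to only 366.

No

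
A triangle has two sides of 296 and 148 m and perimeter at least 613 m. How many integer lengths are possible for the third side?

Triangle inequality: 148 < x < 444. Perimeter ≥ 613 gives x ≥ 613 − 296 − 148 = 169.
So 169 ≤ x < 444; integers 169 through 443: 275 values.

275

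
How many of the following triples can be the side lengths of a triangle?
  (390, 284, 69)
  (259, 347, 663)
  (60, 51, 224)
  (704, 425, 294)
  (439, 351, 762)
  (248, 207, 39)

2

(69,284,390): 69+284 ≤ 390 → not valid
(259,347,663): 259+347 ≤ 663 → not valid
(51,60,224): 51+60 ≤ 224 → not valid
(294,425,704): 294+425 > 704 → valid
(351,439,762): 351+439 > 762 → valid
(39,207,248): 39+207 ≤ 248 → not valid
2 of the 6 triples form a triangle.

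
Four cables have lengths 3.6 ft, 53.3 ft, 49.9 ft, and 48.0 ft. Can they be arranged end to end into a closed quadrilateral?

A quadrilateral exists iff every side is shorter than the sum of the others — equivalently, the longest side is less than the sum of the rest.
Longest side 53.3 < 101.5 (sum of the remaining 3), so yes.

Yes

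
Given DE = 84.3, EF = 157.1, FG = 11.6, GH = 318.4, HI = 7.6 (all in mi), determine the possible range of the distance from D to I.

The maximum is all hops collinear in one direction: 84.3 + 157.1 + 11.6 + 318.4 + 7.6 = 579.0.
The longest hop is 318.4; the others sum to 260.6. Folding the others back against it leaves at least 318.4 − 260.6 = 57.8.

57.8 ≤ DI ≤ 579.0 mi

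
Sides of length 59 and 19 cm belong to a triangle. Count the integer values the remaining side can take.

The third side lies in the open interval (40, 78).
Integers from 41 to 77 inclusive: 77 − 41 + 1 = 37.

37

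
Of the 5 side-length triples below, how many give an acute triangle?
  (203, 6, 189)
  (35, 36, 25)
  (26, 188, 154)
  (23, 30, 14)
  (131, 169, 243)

1

(203,6,189): 6+189 ≤ 203, not a triangle
(35,36,25): 25²+35² = 1850 > 1296 = 36² → acute
(26,188,154): 26+154 ≤ 188, not a triangle
(23,30,14): 14²+23² = 725 < 900 = 30² → obtuse
(131,169,243): 131²+169² = 45722 < 59049 = 243² → obtuse
1 of the 5 is acute.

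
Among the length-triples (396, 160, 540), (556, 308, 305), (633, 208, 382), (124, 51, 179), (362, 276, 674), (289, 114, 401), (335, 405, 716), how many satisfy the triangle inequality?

4

(160,396,540): 160+396 > 540 → valid
(305,308,556): 305+308 > 556 → valid
(208,382,633): 208+382 ≤ 633 → not valid
(51,124,179): 51+124 ≤ 179 → not valid
(276,362,674): 276+362 ≤ 674 → not valid
(114,289,401): 114+289 > 401 → valid
(335,405,716): 335+405 > 716 → valid
4 of the 7 triples form a triangle.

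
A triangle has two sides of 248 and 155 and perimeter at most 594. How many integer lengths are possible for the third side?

Triangle inequality: 93 < x < 403. Perimeter ≤ 594 gives x ≤ 594 − 248 − 155 = 191.
So 93 < x ≤ 191; integers 94 through 191: 98 values.

98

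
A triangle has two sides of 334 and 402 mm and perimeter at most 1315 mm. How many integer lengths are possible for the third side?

Triangle inequality: 68 < x < 736. Perimeter ≤ 1315 gives x ≤ 1315 − 334 − 402 = 579.
So 68 < x ≤ 579; integers 69 through 579: 511 values.

511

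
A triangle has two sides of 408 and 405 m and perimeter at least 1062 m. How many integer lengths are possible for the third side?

Triangle inequality: 3 < x < 813. Perimeter ≥ 1062 gives x ≥ 1062 − 408 − 405 = 249.
So 249 ≤ x < 813; integers 249 through 812: 564 values.

564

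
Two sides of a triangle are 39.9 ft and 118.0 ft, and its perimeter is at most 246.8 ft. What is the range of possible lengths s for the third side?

Triangle inequality alone gives 78.1 < s < 157.9.
The perimeter condition gives s ≤ 246.8 − 39.9 − 118.0 = 88.9.
Intersecting the two: 78.1 < s ≤ 88.9.

78.1 < s ≤ 88.9 ft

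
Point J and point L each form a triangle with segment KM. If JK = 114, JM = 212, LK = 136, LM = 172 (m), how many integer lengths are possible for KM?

209

From triangle JKM: 98 < KM < 326.
From triangle LKM: 36 < KM < 308.
Intersection: 98 < KM < 308, so integers 99 through 307: 209 values.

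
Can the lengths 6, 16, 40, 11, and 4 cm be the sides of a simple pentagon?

No

For a pentagon, each side must be shorter than the sum of the others.
Here the longest side is 40, but the remaining 4 sides sum to only 37.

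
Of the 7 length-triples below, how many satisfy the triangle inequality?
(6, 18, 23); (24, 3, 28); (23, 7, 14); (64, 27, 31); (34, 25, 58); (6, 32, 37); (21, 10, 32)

(6,18,23): 6+18 > 23 → valid
(3,24,28): 3+24 ≤ 28 → not valid
(7,14,23): 7+14 ≤ 23 → not valid
(27,31,64): 27+31 ≤ 64 → not valid
(25,34,58): 25+34 > 58 → valid
(6,32,37): 6+32 > 37 → valid
(10,21,32): 10+21 ≤ 32 → not valid
3 of the 7 triples form a triangle.

3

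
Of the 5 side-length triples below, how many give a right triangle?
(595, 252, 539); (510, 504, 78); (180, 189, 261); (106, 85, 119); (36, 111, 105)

(595,252,539): 252²+539² = 354025 = 595² → right
(510,504,78): 78²+504² = 260100 = 510² → right
(180,189,261): 180²+189² = 68121 = 261² → right
(106,85,119): 85²+106² = 18461 > 14161 = 119² → acute
(36,111,105): 36²+105² = 12321 = 111² → right
4 of the 5 are right.

4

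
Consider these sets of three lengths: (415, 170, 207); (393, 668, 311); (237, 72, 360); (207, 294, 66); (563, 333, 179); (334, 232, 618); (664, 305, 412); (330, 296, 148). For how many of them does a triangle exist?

(170,207,415): 170+207 ≤ 415 → not valid
(311,393,668): 311+393 > 668 → valid
(72,237,360): 72+237 ≤ 360 → not valid
(66,207,294): 66+207 ≤ 294 → not valid
(179,333,563): 179+333 ≤ 563 → not valid
(232,334,618): 232+334 ≤ 618 → not valid
(305,412,664): 305+412 > 664 → valid
(148,296,330): 148+296 > 330 → valid
3 of the 8 triples form a triangle.

3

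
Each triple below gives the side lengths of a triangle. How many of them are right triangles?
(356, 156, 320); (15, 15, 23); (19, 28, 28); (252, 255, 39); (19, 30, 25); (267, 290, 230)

2

(356,156,320): 156²+320² = 126736 = 356² → right
(15,15,23): 15²+15² = 450 < 529 = 23² → obtuse
(19,28,28): 19²+28² = 1145 > 784 = 28² → acute
(252,255,39): 39²+252² = 65025 = 255² → right
(19,30,25): 19²+25² = 986 > 900 = 30² → acute
(267,290,230): 230²+267² = 124189 > 84100 = 290² → acute
2 of the 6 are right.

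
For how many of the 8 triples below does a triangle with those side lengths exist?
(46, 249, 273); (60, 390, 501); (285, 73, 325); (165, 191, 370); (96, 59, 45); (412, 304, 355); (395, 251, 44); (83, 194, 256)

5

(46,249,273): 46+249 > 273 → valid
(60,390,501): 60+390 ≤ 501 → not valid
(73,285,325): 73+285 > 325 → valid
(165,191,370): 165+191 ≤ 370 → not valid
(45,59,96): 45+59 > 96 → valid
(304,355,412): 304+355 > 412 → valid
(44,251,395): 44+251 ≤ 395 → not valid
(83,194,256): 83+194 > 256 → valid
5 of the 8 triples form a triangle.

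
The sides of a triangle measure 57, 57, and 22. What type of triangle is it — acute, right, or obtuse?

Compare the square of the longest side to the sum of squares of the other two: 22² + 57² = 3733 > 3249 = 57².

acute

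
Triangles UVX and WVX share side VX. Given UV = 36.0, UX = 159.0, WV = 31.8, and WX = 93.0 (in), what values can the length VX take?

From triangle UVX: |36.0 − 159.0| < VX < 36.0 + 159.0, i.e. 123.0 < VX < 195.0.
From triangle WVX: 61.2 < VX < 124.8.
Both must hold, so VX lies in the intersection.

123.0 < VX < 124.8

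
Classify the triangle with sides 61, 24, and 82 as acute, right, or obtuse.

obtuse

Compare the square of the longest side to the sum of squares of the other two: 24² + 61² = 4297 < 6724 = 82².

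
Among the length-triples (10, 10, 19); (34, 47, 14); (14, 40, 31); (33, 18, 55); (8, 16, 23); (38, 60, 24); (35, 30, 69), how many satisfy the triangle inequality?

(10,10,19): 10+10 > 19 → valid
(14,34,47): 14+34 > 47 → valid
(14,31,40): 14+31 > 40 → valid
(18,33,55): 18+33 ≤ 55 → not valid
(8,16,23): 8+16 > 23 → valid
(24,38,60): 24+38 > 60 → valid
(30,35,69): 30+35 ≤ 69 → not valid
5 of the 7 triples form a triangle.

5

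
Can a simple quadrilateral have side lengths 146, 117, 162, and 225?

Yes

A quadrilateral exists iff every side is shorter than the sum of the others — equivalently, the longest side is less than the sum of the rest.
Longest side 225 < 425 (sum of the remaining 3), so yes.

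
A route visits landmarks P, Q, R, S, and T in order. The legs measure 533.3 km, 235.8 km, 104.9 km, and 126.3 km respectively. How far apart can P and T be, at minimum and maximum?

The maximum is all hops collinear in one direction: 533.3 + 235.8 + 104.9 + 126.3 = 1000.3.
The longest hop is 533.3; the others sum to 467.0. Folding the others back against it leaves at least 533.3 − 467.0 = 66.3.

66.3 ≤ PT ≤ 1000.3 km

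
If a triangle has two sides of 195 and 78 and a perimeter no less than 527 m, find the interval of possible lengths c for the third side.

Triangle inequality alone gives 117 < c < 273.
The perimeter condition gives c ≥ 527 − 195 − 78 = 254.
Intersecting the two: 254 ≤ c < 273.

254 ≤ c < 273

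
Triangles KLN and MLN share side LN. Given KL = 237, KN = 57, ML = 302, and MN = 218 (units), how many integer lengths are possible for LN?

113

From triangle KLN: 180 < LN < 294.
From triangle MLN: 84 < LN < 520.
Intersection: 180 < LN < 294, so integers 181 through 293: 113 values.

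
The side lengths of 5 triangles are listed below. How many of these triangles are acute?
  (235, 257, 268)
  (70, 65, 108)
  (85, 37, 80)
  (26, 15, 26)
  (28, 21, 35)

(235,257,268): 235²+257² = 121274 > 71824 = 268² → acute
(70,65,108): 65²+70² = 9125 < 11664 = 108² → obtuse
(85,37,80): 37²+80² = 7769 > 7225 = 85² → acute
(26,15,26): 15²+26² = 901 > 676 = 26² → acute
(28,21,35): 21²+28² = 1225 = 35² → right
3 of the 5 are acute.

3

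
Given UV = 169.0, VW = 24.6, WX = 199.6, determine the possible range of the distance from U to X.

The maximum is all hops collinear in one direction: 169.0 + 24.6 + 199.6 = 393.2.
The longest hop is 199.6; the others sum to 193.6. Folding the others back against it leaves at least 199.6 − 193.6 = 6.0.

6.0 ≤ UX ≤ 393.2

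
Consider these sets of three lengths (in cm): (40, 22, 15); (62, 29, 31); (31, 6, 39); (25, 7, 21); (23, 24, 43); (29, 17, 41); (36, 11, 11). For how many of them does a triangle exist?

3

(15,22,40): 15+22 ≤ 40 → not valid
(29,31,62): 29+31 ≤ 62 → not valid
(6,31,39): 6+31 ≤ 39 → not valid
(7,21,25): 7+21 > 25 → valid
(23,24,43): 23+24 > 43 → valid
(17,29,41): 17+29 > 41 → valid
(11,11,36): 11+11 ≤ 36 → not valid
3 of the 7 triples form a triangle.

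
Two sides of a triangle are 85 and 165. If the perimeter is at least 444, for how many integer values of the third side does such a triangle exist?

56

Triangle inequality: 80 < x < 250. Perimeter ≥ 444 gives x ≥ 444 − 85 − 165 = 194.
So 194 ≤ x < 250; integers 194 through 249: 56 values.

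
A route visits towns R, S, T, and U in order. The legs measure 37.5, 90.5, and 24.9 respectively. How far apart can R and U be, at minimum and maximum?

28.1 ≤ RU ≤ 152.9

The maximum is all hops collinear in one direction: 37.5 + 90.5 + 24.9 = 152.9.
The longest hop is 90.5; the others sum to 62.4. Folding the others back against it leaves at least 90.5 − 62.4 = 28.1.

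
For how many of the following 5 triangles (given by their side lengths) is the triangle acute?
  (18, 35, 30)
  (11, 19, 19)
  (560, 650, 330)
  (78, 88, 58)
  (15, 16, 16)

3

(18,35,30): 18²+30² = 1224 < 1225 = 35² → obtuse
(11,19,19): 11²+19² = 482 > 361 = 19² → acute
(560,650,330): 330²+560² = 422500 = 650² → right
(78,88,58): 58²+78² = 9448 > 7744 = 88² → acute
(15,16,16): 15²+16² = 481 > 256 = 16² → acute
3 of the 5 are acute.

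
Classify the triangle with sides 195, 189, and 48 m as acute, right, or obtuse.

Compare the square of the longest side to the sum of squares of the other two: 48² + 189² = 38025 = 195².

right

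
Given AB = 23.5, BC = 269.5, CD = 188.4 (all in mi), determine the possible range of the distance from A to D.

The maximum is all hops collinear in one direction: 23.5 + 269.5 + 188.4 = 481.4.
The longest hop is 269.5; the others sum to 211.9. Folding the others back against it leaves at least 269.5 − 211.9 = 57.6.

57.6 ≤ AD ≤ 481.4 mi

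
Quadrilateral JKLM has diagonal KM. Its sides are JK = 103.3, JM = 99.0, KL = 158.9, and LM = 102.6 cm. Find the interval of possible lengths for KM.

From triangle JKM: |103.3 − 99.0| < KM < 103.3 + 99.0, i.e. 4.3 < KM < 202.3.
From triangle LKM: 56.3 < KM < 261.5.
Both must hold, so KM lies in the intersection.

56.3 < KM < 202.3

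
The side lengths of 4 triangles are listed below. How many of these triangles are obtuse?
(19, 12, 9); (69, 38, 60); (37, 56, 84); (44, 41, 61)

(19,12,9): 9²+12² = 225 < 361 = 19² → obtuse
(69,38,60): 38²+60² = 5044 > 4761 = 69² → acute
(37,56,84): 37²+56² = 4505 < 7056 = 84² → obtuse
(44,41,61): 41²+44² = 3617 < 3721 = 61² → obtuse
3 of the 4 are obtuse.

3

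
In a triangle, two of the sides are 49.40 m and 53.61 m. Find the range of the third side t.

By the triangle inequality, t must be less than 49.40 + 53.61 = 103.01 and greater than |49.40 − 53.61| = 4.21.

4.21 < t < 103.01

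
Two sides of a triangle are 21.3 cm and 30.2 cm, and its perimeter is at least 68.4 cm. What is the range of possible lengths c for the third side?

Triangle inequality alone gives 8.9 < c < 51.5.
The perimeter condition gives c ≥ 68.4 − 21.3 − 30.2 = 16.9.
Intersecting the two: 16.9 ≤ c < 51.5.

16.9 ≤ c < 51.5 cm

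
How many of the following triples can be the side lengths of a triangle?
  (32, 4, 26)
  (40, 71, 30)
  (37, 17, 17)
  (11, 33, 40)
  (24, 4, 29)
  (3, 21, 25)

(4,26,32): 4+26 ≤ 32 → not valid
(30,40,71): 30+40 ≤ 71 → not valid
(17,17,37): 17+17 ≤ 37 → not valid
(11,33,40): 11+33 > 40 → valid
(4,24,29): 4+24 ≤ 29 → not valid
(3,21,25): 3+21 ≤ 25 → not valid
1 of the 6 triples forms a triangle.

1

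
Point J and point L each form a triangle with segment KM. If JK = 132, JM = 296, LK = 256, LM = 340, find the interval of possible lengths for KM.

From triangle JKM: |132 − 296| < KM < 132 + 296, i.e. 164 < KM < 428.
From triangle LKM: 84 < KM < 596.
Both must hold, so KM lies in the intersection.

164 < KM < 428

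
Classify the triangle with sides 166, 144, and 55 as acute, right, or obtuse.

obtuse

Compare the square of the longest side to the sum of squares of the other two: 55² + 144² = 23761 < 27556 = 166².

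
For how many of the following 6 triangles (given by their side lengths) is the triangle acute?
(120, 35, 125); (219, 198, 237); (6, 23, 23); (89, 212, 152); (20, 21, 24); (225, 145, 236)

(120,35,125): 35²+120² = 15625 = 125² → right
(219,198,237): 198²+219² = 87165 > 56169 = 237² → acute
(6,23,23): 6²+23² = 565 > 529 = 23² → acute
(89,212,152): 89²+152² = 31025 < 44944 = 212² → obtuse
(20,21,24): 20²+21² = 841 > 576 = 24² → acute
(225,145,236): 145²+225² = 71650 > 55696 = 236² → acute
4 of the 6 are acute.

4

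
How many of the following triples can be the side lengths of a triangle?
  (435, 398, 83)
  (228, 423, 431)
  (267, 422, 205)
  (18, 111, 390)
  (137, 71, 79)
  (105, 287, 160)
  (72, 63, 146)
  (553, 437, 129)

(83,398,435): 83+398 > 435 → valid
(228,423,431): 228+423 > 431 → valid
(205,267,422): 205+267 > 422 → valid
(18,111,390): 18+111 ≤ 390 → not valid
(71,79,137): 71+79 > 137 → valid
(105,160,287): 105+160 ≤ 287 → not valid
(63,72,146): 63+72 ≤ 146 → not valid
(129,437,553): 129+437 > 553 → valid
5 of the 8 triples form a triangle.

5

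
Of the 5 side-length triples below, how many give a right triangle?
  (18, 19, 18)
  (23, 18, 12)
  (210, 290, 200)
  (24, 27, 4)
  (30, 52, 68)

1

(18,19,18): 18²+18² = 648 > 361 = 19² → acute
(23,18,12): 12²+18² = 468 < 529 = 23² → obtuse
(210,290,200): 200²+210² = 84100 = 290² → right
(24,27,4): 4²+24² = 592 < 729 = 27² → obtuse
(30,52,68): 30²+52² = 3604 < 4624 = 68² → obtuse
1 of the 5 is right.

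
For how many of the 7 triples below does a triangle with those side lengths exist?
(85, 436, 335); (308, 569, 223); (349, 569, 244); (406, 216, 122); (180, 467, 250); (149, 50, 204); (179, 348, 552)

1

(85,335,436): 85+335 ≤ 436 → not valid
(223,308,569): 223+308 ≤ 569 → not valid
(244,349,569): 244+349 > 569 → valid
(122,216,406): 122+216 ≤ 406 → not valid
(180,250,467): 180+250 ≤ 467 → not valid
(50,149,204): 50+149 ≤ 204 → not valid
(179,348,552): 179+348 ≤ 552 → not valid
1 of the 7 triples forms a triangle.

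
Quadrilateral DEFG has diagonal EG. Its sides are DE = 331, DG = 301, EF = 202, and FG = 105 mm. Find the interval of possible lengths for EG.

From triangle DEG: |331 − 301| < EG < 331 + 301, i.e. 30 < EG < 632.
From triangle FEG: 97 < EG < 307.
Both must hold, so EG lies in the intersection.

97 < EG < 307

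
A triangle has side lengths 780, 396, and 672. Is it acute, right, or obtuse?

right

Compare the square of the longest side to the sum of squares of the other two: 396² + 672² = 608400 = 780².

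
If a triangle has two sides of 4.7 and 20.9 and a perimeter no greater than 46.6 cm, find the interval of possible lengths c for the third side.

Triangle inequality alone gives 16.2 < c < 25.6.
The perimeter condition gives c ≤ 46.6 − 4.7 − 20.9 = 21.0.
Intersecting the two: 16.2 < c ≤ 21.0.

16.2 < c ≤ 21.0 cm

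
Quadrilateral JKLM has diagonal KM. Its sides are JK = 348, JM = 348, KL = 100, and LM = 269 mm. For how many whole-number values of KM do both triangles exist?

199

From triangle JKM: 0 < KM < 696.
From triangle LKM: 169 < KM < 369.
Intersection: 169 < KM < 369, so integers 170 through 368: 199 values.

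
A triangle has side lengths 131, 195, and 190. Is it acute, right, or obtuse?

acute

Compare the square of the longest side to the sum of squares of the other two: 131² + 190² = 53261 > 38025 = 195².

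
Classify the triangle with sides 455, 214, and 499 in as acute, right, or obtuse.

acute

Compare the square of the longest side to the sum of squares of the other two: 214² + 455² = 252821 > 249001 = 499².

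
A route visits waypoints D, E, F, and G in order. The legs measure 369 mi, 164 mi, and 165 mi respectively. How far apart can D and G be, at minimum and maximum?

The maximum is all hops collinear in one direction: 369 + 164 + 165 = 698.
The longest hop is 369; the others sum to 329. Folding the others back against it leaves at least 369 − 329 = 40.

40 ≤ DG ≤ 698 mi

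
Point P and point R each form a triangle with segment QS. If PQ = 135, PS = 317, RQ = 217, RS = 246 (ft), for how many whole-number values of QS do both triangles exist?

269

From triangle PQS: 182 < QS < 452.
From triangle RQS: 29 < QS < 463.
Intersection: 182 < QS < 452, so integers 183 through 451: 269 values.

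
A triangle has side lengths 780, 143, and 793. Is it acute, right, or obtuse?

right

Compare the square of the longest side to the sum of squares of the other two: 143² + 780² = 628849 = 793².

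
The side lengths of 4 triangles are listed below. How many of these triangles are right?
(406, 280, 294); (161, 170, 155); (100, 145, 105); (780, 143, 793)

3

(406,280,294): 280²+294² = 164836 = 406² → right
(161,170,155): 155²+161² = 49946 > 28900 = 170² → acute
(100,145,105): 100²+105² = 21025 = 145² → right
(780,143,793): 143²+780² = 628849 = 793² → right
3 of the 4 are right.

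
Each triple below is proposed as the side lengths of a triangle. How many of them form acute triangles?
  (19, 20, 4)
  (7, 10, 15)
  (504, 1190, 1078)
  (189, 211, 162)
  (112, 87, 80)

2

(19,20,4): 4²+19² = 377 < 400 = 20² → obtuse
(7,10,15): 7²+10² = 149 < 225 = 15² → obtuse
(504,1190,1078): 504²+1078² = 1416100 = 1190² → right
(189,211,162): 162²+189² = 61965 > 44521 = 211² → acute
(112,87,80): 80²+87² = 13969 > 12544 = 112² → acute
2 of the 5 are acute.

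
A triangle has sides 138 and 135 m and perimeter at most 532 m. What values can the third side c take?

Triangle inequality alone gives 3 < c < 273.
The perimeter condition gives c ≤ 532 − 138 − 135 = 259.
Intersecting the two: 3 < c ≤ 259.

3 < c ≤ 259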